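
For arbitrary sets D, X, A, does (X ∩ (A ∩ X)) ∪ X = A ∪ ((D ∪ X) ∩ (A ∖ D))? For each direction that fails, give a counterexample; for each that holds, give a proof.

Forward inclusion. This inclusion fails. Take D = ∅, X = {1}, A = ∅; then 1 ∈ (X ∩ (A ∩ X)) ∪ X but 1 ∉ A ∪ ((D ∪ X) ∩ (A ∖ D)).

Reverse inclusion. This inclusion fails. Take D = ∅, X = ∅, A = {1}; then 1 ∈ A ∪ ((D ∪ X) ∩ (A ∖ D)) but 1 ∉ (X ∩ (A ∩ X)) ∪ X.

Both inclusions fail.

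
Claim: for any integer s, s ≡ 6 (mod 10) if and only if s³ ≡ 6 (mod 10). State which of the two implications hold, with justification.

Both implications hold.

(⟹) Suppose s ≡ 6 (mod 10). Write s = 10j + 6. Then (10j + 6)³ = 1000j³ + 1800j² + 1080j + 216 = 10(100j³ + 180j² + 108j + 21) + 6, so s³ ≡ 6 (mod 10).

(⟸) Conversely, suppose s³ ≡ 6 (mod 10). The only residue r in {0, …, 9} with r³ ≡ 6 (mod 10) is r = 6, so s ≡ 6 (mod 10).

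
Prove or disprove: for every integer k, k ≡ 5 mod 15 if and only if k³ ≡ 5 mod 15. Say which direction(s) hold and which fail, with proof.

[⇒] Suppose k ≡ 5 mod 15. Write k = 15j + 5. Then (15j + 5)³ = 3375j³ + 3375j² + 1125j + 125 = 15(225j³ + 225j² + 75j + 8) + 5, so k³ ≡ 5 (mod 15).

[⇐] Conversely, suppose k³ ≡ 5 (mod 15). The only residue r in {0, …, 14} with r³ ≡ 5 (mod 15) is r = 5, so k ≡ 5 (mod 15).

Both directions hold; the statement is true.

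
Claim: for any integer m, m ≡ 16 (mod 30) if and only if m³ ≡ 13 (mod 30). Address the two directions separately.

(⇒) fails and (⇐) fails.

Forward direction. This fails: take m = 16. Then 16 ≡ 16 (mod 30), but 16³ = 4096 ≡ 16 (mod 30), not 13.

Converse. This fails: take m = 7. Then 7³ = 343 ≡ 13 (mod 30), yet 7 ≡ 7 (mod 30), not 16.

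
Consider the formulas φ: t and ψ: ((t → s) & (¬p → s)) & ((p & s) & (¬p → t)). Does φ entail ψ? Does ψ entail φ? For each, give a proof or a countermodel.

(→) This fails. Under t = T, p = F, s = F, the left side is true but the right side is false.

(←) This fails. Under t = F, p = T, s = T, the left side is false but the right side is true.

Neither direction holds.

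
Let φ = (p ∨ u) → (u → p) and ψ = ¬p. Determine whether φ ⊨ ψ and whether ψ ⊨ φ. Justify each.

Neither direction holds.

(→) This fails. Under p = T, u = F, the left side is true but the right side is false.

(←) This fails. Under p = F, u = T, the left side is false but the right side is true.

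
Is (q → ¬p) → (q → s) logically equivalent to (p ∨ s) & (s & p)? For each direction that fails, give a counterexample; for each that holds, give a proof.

[⇐] Assume the antecedent. If q is true, the antecedent forces (q = T, s = T, p = T), and (q → ¬p) → (q → s) holds there. If q is false, (q → ¬p) → (q → s) reduces to true regardless of the other variables. Either way (q → ¬p) → (q → s) holds.

[⇒] This fails. Under q = F, s = F, p = F, the left side is true but the right side is false.

Not equivalent: only (⇐) holds.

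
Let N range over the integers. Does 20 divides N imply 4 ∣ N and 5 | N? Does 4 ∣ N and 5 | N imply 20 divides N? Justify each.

(⟹) If 20 ∣ N, write N = 20q. Since 20 = 5·4, N = 4·(5q), so 4 ∣ N; and since 20 = 4·5, N = 5·(4q), so 5 ∣ N.

(⟸) Suppose 4 ∣ N and 5 ∣ N. Any common multiple of 4 and 5 is a multiple of their lcm; here gcd(4, 5) = 1, so lcm(4, 5) = 4·5 = 20, so 20 ∣ N.

Both implications hold.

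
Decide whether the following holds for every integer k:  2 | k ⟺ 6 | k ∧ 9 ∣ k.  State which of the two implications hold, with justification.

Not equivalent: only (⇐) holds.

(←) Suppose 6 ∣ k and 9 ∣ k. Any common multiple of 6 and 9 is a multiple of their lcm; here lcm(6, 9) = 6·9/gcd(6, 9) = 54/3 = 18, so 18 ∣ k. Since 2 ∣ 18, it follows that 2 ∣ k.

(→) This fails: take k = 2. Certainly 2 ∣ 2, but 6 ∤ 2.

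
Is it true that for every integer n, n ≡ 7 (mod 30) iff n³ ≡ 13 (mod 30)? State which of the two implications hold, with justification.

Both directions hold.

(⇒) Suppose n ≡ 7 (mod 30). Write n = 30j + 7. Then (30j + 7)³ = 27000j³ + 18900j² + 4410j + 343 = 30(900j³ + 630j² + 147j + 11) + 13, so n³ ≡ 13 (mod 30).

(⇐) Conversely, suppose n³ ≡ 13 (mod 30). The only residue r in {0, …, 29} with r³ ≡ 13 (mod 30) is r = 7, so n ≡ 7 (mod 30).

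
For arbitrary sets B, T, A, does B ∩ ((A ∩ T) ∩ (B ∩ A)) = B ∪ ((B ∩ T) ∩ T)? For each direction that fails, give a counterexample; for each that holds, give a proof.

The sets are not equal: only the forward inclusion holds.

(⟹) Let x ∈ B ∩ ((A ∩ T) ∩ (B ∩ A)). Then x ∈ B ∩ T ∩ A, from which x ∈ B ∪ ((B ∩ T) ∩ T).

(⟸) This inclusion fails. Take B = {1}, T = ∅, A = ∅; then 1 ∈ B ∪ ((B ∩ T) ∩ T) but 1 ∉ B ∩ ((A ∩ T) ∩ (B ∩ A)).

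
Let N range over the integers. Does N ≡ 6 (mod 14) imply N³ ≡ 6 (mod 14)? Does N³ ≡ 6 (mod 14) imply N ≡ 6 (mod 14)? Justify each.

(⟹) Suppose N ≡ 6 (mod 14). Write N = 14j + 6. Then (14j + 6)³ = 2744j³ + 3528j² + 1512j + 216 = 14(196j³ + 252j² + 108j + 15) + 6, so N³ ≡ 6 (mod 14).

(⟸) This fails: take N = 10. Then 10³ = 1000 ≡ 6 (mod 14), yet 10 ≡ 10 (mod 14), not 6.

Only the forward implication holds.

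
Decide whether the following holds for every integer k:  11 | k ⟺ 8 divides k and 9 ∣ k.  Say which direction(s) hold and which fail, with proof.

Forward direction. This fails: take k = 11. Certainly 11 ∣ 11, but 8 ∤ 11.

Converse. This fails: take k = 72. Both 8 ∣ 72 and 9 ∣ 72, yet 72 is not a multiple of 11 (since 72 = 6·11 + 6), so 11 ∤ 72.

Both directions fail.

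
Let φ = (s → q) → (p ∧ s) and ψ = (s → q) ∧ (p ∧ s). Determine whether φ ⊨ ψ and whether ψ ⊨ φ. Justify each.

Only the converse holds.

(→) This fails. Under s = T, p = F, q = F, the left side is true but the right side is false.

(←) Assume the antecedent. If s is true, the antecedent forces (s = T, p = T, q = T), and (s → q) → (p ∧ s) holds there. If s is false, the antecedent cannot hold. Either way (s → q) → (p ∧ s) holds.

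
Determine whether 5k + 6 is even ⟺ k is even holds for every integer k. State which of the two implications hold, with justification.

The biconditional holds.

(⇒) Suppose 5k + 6 is even. Since 5 is odd, 5k and k have the same parity, so 5k + 6 ≡ k + 6 (mod 2). As 6 is even, 5k + 6 is even exactly when k is even. Thus k is even.

(⇐) Conversely, suppose k is even; write k = 2j. Then 5k + 6 = 5·(2j) + 6 = 2·5j + 6, which is even.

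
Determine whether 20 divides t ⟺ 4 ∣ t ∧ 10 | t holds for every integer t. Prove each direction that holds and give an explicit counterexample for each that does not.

Both directions hold.

(⇒) If 20 ∣ t, write t = 20q. Since 20 = 5·4, t = 4·(5q), so 4 ∣ t; and since 20 = 2·10, t = 10·(2q), so 10 ∣ t.

(⇐) Suppose 4 ∣ t and 10 ∣ t. Any common multiple of 4 and 10 is a multiple of their lcm; here lcm(4, 10) = 4·10/gcd(4, 10) = 40/2 = 20, so 20 ∣ t.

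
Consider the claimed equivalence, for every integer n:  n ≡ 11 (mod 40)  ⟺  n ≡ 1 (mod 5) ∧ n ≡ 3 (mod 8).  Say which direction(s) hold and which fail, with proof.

Both directions hold.

(⟹) Suppose n ≡ 11 (mod 40); write n = 40j + 11. Since 5 ∣ 40, reducing mod 5 gives n ≡ 11 ≡ 1 (mod 5); since 8 ∣ 40, reducing mod 8 gives n ≡ 11 ≡ 3 (mod 8).

(⟸) Conversely, if n ≡ 1 (mod 5) and n ≡ 3 (mod 8), then by the Chinese remainder theorem n ≡ 11 (mod 40). This is exactly n ≡ 11 (mod 40).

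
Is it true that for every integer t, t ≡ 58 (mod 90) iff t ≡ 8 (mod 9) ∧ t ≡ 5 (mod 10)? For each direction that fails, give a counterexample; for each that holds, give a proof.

(⇒) fails and (⇐) fails.

[⇒] This fails: t = 58 gives 58 ≡ 58 (mod 90) but 58 ≡ 4 (mod 9), so the conjunction on the right does not hold.

[⇐] This fails: t = 35 satisfies both congruences on the right (35 ≡ 8 mod 9 and 35 ≡ 5 mod 10) yet 35 ≡ 35 (mod 90), not 58.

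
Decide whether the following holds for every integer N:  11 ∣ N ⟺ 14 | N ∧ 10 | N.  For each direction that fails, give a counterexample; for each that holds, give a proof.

(⇒) fails and (⇐) fails.

(⇒) This fails: take N = 11. Certainly 11 ∣ 11, but 14 ∤ 11.

(⇐) This fails: take N = 70. Both 14 ∣ 70 and 10 ∣ 70, yet 70 is not a multiple of 11 (since 70 = 6·11 + 4), so 11 ∤ 70.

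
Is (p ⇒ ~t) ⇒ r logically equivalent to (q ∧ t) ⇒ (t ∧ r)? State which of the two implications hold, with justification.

Both directions fail.

Forward direction. This fails. Under q = T, p = T, r = F, t = T, the left side is true but the right side is false.

Converse. This fails. Under q = F, p = F, r = F, t = F, the left side is false but the right side is true.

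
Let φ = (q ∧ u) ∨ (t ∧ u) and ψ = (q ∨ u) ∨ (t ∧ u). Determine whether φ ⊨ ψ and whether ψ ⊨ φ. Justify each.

Not equivalent: only (⇒) holds.

Forward direction. Assume the antecedent. If t is true, the antecedent forces (t = T, q = F, u = T) or (t = T, q = T, u = T), and (q ∨ u) ∨ (t ∧ u) holds there. If t is false, the antecedent forces (t = F, q = T, u = T), and (q ∨ u) ∨ (t ∧ u) holds there. Either way (q ∨ u) ∨ (t ∧ u) holds.

Converse. This fails. Under t = F, q = T, u = F, the left side is false but the right side is true.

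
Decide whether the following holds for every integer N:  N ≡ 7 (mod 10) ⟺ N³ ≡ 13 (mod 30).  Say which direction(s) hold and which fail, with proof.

[⇒] This fails: take N = 17. Then 17 ≡ 7 (mod 10), but 17³ = 4913 ≡ 23 (mod 30), not 13.

[⇐] Conversely, the residues r modulo 30 with r³ ≡ 13 (mod 30) are exactly {7}, and each is ≡ 7 (mod 10).

Only the reverse direction holds.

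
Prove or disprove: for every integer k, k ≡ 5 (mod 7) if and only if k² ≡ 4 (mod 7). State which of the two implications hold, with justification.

(←) This fails: take k = 2. Then 2² = 4 ≡ 4 (mod 7), yet 2 ≡ 2 (mod 7), not 5.

(→) Suppose k ≡ 5 (mod 7). Write k = 7j + 5. Then (7j + 5)² = 49j² + 70j + 25 = 7(7j² + 10j + 3) + 4, so k² ≡ 4 (mod 7).

The forward direction holds; the converse fails.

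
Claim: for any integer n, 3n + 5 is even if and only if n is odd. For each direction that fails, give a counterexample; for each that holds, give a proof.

(→) Suppose 3n + 5 is even. Since 3 is odd, 3n and n have the same parity, so 3n + 5 ≡ n + 5 (mod 2). As 5 is odd, 3n + 5 is even exactly when n is odd. Thus n is odd.

(←) Conversely, suppose n is odd; write n = 2j + 1. Then 3n + 5 = 3·(2j + 1) + 5 = 2·3j + 8, which is even.

The biconditional holds.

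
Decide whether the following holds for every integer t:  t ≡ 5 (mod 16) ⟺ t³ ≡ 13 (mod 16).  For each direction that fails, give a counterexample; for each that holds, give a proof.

Both directions hold; the statement is true.

Forward direction. Suppose t ≡ 5 (mod 16). Write t = 16j + 5. Then (16j + 5)³ = 4096j³ + 3840j² + 1200j + 125 = 16(256j³ + 240j² + 75j + 7) + 13, so t³ ≡ 13 (mod 16).

Converse. Suppose t³ ≡ 13 (mod 16). The only residue r in {0, …, 15} with r³ ≡ 13 (mod 16) is r = 5, so t ≡ 5 (mod 16).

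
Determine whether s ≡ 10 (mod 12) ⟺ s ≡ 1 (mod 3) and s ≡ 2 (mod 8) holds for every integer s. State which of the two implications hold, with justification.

(⇒) This fails: s = 22 gives 22 ≡ 10 (mod 12) but 22 ≡ 6 (mod 8), so the conjunction on the right does not hold.

(⇐) Conversely, if s ≡ 1 (mod 3) and s ≡ 2 (mod 8), then by the Chinese remainder theorem s ≡ 10 (mod 24). Since 10 ≡ 10 (mod 12) and 12 ∣ 24, we get s ≡ 10 (mod 12).

The forward direction fails; the converse holds.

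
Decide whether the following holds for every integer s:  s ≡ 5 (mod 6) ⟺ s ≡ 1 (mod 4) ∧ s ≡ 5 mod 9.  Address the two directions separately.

Only the reverse direction holds.

(⇒) This fails: s = 35 gives 35 ≡ 5 (mod 6) but 35 ≡ 3 (mod 4), so the conjunction on the right does not hold.

(⇐) Conversely, if s ≡ 1 (mod 4) and s ≡ 5 (mod 9), then by the Chinese remainder theorem s ≡ 5 (mod 36). Since 5 ≡ 5 (mod 6) and 6 ∣ 36, we get s ≡ 5 (mod 6).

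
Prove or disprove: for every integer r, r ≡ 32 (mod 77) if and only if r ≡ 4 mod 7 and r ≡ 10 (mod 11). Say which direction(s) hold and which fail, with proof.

(⇒) Suppose r ≡ 32 (mod 77); write r = 77j + 32. Since 7 ∣ 77, reducing mod 7 gives r ≡ 32 ≡ 4 (mod 7); since 11 ∣ 77, reducing mod 11 gives r ≡ 32 ≡ 10 (mod 11).

(⇐) Conversely, if r ≡ 4 (mod 7) and r ≡ 10 (mod 11), then by the Chinese remainder theorem r ≡ 32 (mod 77). This is exactly r ≡ 32 (mod 77).

Both directions hold.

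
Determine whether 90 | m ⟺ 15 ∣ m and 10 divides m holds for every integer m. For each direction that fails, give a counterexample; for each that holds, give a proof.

Forward direction. If 90 ∣ m, write m = 90q. Since 90 = 6·15, m = 15·(6q), so 15 ∣ m; and since 90 = 9·10, m = 10·(9q), so 10 ∣ m.

Converse. This fails: take m = 30. Both 15 ∣ 30 and 10 ∣ 30, yet 30 is not a multiple of 90 (since 30 = 0·90 + 30), so 90 ∤ 30.

The forward direction holds; the converse fails.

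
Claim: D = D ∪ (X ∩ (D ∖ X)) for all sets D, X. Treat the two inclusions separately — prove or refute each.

(⊆) Let x ∈ D. Then either x ∈ D and x ∉ X; or x ∈ D ∩ X. In each case x ∈ D ∪ (X ∩ (D ∖ X)), so D ⊆ D ∪ (X ∩ (D ∖ X)).

(⊇) Let x ∈ D ∪ (X ∩ (D ∖ X)). Then either x ∈ D and x ∉ X; or x ∈ D ∩ X. In each case x ∈ D, so D ∪ (X ∩ (D ∖ X)) ⊆ D.

Both inclusions hold.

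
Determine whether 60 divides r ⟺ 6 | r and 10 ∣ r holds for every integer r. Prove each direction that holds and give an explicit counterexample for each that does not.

(⟹) If 60 ∣ r, write r = 60q. Since 60 = 10·6, r = 6·(10q), so 6 ∣ r; and since 60 = 6·10, r = 10·(6q), so 10 ∣ r.

(⟸) This fails: take r = 30. Both 6 ∣ 30 and 10 ∣ 30, yet 30 is not a multiple of 60 (since 30 = 0·60 + 30), so 60 ∤ 30.

The forward direction holds; the converse fails.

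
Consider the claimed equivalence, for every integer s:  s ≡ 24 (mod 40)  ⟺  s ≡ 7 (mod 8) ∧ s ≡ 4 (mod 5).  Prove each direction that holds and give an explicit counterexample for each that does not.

(⇒) fails and (⇐) fails.

[⇒] This fails: s = 24 gives 24 ≡ 24 (mod 40) but 24 ≡ 0 (mod 8), so the conjunction on the right does not hold.

[⇐] This fails: s = 39 satisfies both congruences on the right (39 ≡ 7 mod 8 and 39 ≡ 4 mod 5) yet 39 ≡ 39 (mod 40), not 24.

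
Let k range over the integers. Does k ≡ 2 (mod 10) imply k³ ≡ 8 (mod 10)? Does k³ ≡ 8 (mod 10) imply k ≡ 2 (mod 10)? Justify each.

Both directions hold.

(⇐) For the converse, argue contrapositively. If k ≢ 2 (mod 10), then k is congruent to one of 0, 1, 3, 4, 5, 6, 7, 8, 9 modulo 10, and these give k³ ≡ 0, 1, 7, 4, 5, 6, 3, 2, 9 respectively — never 8.

(⇒) Suppose k ≡ 2 (mod 10). Write k = 10j + 2. Then (10j + 2)³ = 1000j³ + 600j² + 120j + 8 = 10(100j³ + 60j² + 12j) + 8, so k³ ≡ 8 (mod 10).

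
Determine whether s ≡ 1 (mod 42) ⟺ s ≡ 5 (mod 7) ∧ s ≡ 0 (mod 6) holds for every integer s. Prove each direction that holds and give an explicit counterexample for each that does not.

(⟹) This fails: s = 1 gives 1 ≡ 1 (mod 42) but 1 ≡ 1 (mod 7), so the conjunction on the right does not hold.

(⟸) This fails: s = 12 satisfies both congruences on the right (12 ≡ 5 mod 7 and 12 ≡ 0 mod 6) yet 12 ≡ 12 (mod 42), not 1.

Neither implication holds.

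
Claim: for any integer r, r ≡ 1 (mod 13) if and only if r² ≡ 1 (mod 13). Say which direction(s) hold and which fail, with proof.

(⇒) holds; (⇐) fails.

(⇒) Suppose r ≡ 1 (mod 13). Write r = 13j + 1. Then (13j + 1)² = 169j² + 26j + 1 = 13(13j² + 2j) + 1, so r² ≡ 1 (mod 13).

(⇐) This fails: take r = 12. Then 12² = 144 ≡ 1 (mod 13), yet 12 ≡ 12 (mod 13), not 1.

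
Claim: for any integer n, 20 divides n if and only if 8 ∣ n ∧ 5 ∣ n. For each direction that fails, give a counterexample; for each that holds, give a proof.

Forward direction. This fails: take n = 20. Certainly 20 ∣ 20, but 8 ∤ 20.

Converse. Suppose 8 ∣ n and 5 ∣ n. Any common multiple of 8 and 5 is a multiple of their lcm; here gcd(8, 5) = 1, so lcm(8, 5) = 8·5 = 40, so 40 ∣ n. Since 20 ∣ 40, it follows that 20 ∣ n.

Not equivalent: only (⇐) holds.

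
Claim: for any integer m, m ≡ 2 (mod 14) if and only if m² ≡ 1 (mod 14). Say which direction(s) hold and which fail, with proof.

Neither direction holds.

(→) This fails: take m = 2. Then 2 ≡ 2 (mod 14), but 2² = 4 ≡ 4 (mod 14), not 1.

(←) This fails: take m = 1. Then 1² = 1 ≡ 1 (mod 14), yet 1 ≡ 1 (mod 14), not 2.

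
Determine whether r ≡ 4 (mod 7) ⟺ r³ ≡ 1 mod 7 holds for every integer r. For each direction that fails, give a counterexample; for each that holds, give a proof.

Only the forward implication holds.

(⟹) Suppose r ≡ 4 (mod 7). Write r = 7j + 4. Then (7j + 4)³ = 343j³ + 588j² + 336j + 64 = 7(49j³ + 84j² + 48j + 9) + 1, so r³ ≡ 1 (mod 7).

(⟸) This fails: take r = 1. Then 1³ = 1 ≡ 1 (mod 7), yet 1 ≡ 1 (mod 7), not 4.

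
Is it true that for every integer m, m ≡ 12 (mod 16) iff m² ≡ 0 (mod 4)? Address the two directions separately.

The forward direction holds; the converse fails.

(⟸) This fails: take m = 0. Then 0² = 0 ≡ 0 (mod 4), yet 0 ≡ 0 (mod 16), not 12.

(⟹) Suppose m ≡ 12 (mod 16). Then m² ≡ 12² = 144 (mod 16), and since 4 ∣ 16, also m² ≡ 0 (mod 4).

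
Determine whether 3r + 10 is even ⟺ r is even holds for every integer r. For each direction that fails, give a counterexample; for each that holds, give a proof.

Both directions hold.

(→) Suppose 3r + 10 is even. Since 3 is odd, 3r and r have the same parity, so 3r + 10 ≡ r + 10 (mod 2). As 10 is even, 3r + 10 is even exactly when r is even. Thus r is even.

(←) Conversely, suppose r is even; write r = 2j. Then 3r + 10 = 3·(2j) + 10 = 2·3j + 10, which is even.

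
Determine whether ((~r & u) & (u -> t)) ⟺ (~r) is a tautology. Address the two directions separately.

Forward direction. Assume the antecedent. If t is true, the antecedent forces (t = T, u = T, r = F), and ~r holds there. If t is false, the antecedent cannot hold. Either way ~r holds.

Converse. This fails. Under t = F, u = F, r = F, the left side is false but the right side is true.

(⇒) holds; (⇐) fails.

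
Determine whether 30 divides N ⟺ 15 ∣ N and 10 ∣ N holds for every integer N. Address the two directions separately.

Equivalent; both directions hold.

Forward direction. If 30 ∣ N, write N = 30q. Since 30 = 2·15, N = 15·(2q), so 15 ∣ N; and since 30 = 3·10, N = 10·(3q), so 10 ∣ N.

Converse. Suppose 15 ∣ N and 10 ∣ N. Any common multiple of 15 and 10 is a multiple of their lcm; here lcm(15, 10) = 15·10/gcd(15, 10) = 150/5 = 30, so 30 ∣ N.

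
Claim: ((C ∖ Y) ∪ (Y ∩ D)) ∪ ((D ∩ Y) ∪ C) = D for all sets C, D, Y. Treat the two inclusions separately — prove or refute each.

(⊆) This inclusion fails. Take C = {1}, D = ∅, Y = ∅; then 1 ∈ ((C ∖ Y) ∪ (Y ∩ D)) ∪ ((D ∩ Y) ∪ C) but 1 ∉ D.

(⊇) This inclusion fails. Take C = ∅, D = {1}, Y = ∅; then 1 ∈ D but 1 ∉ ((C ∖ Y) ∪ (Y ∩ D)) ∪ ((D ∩ Y) ∪ C).

(⊆) fails and (⊇) fails.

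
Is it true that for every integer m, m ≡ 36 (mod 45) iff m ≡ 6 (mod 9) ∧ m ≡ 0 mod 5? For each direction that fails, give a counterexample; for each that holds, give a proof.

[⇒] This fails: m = 36 gives 36 ≡ 36 (mod 45) but 36 ≡ 0 (mod 9), so the conjunction on the right does not hold.

[⇐] This fails: m = 15 satisfies both congruences on the right (15 ≡ 6 mod 9 and 15 ≡ 0 mod 5) yet 15 ≡ 15 (mod 45), not 36.

Both directions fail.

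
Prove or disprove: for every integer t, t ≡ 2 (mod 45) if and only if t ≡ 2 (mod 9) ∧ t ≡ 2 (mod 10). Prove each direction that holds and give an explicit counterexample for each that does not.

Not equivalent: only (⇐) holds.

[⇒] This fails: t = 47 gives 47 ≡ 2 (mod 45) but 47 ≡ 7 (mod 10), so the conjunction on the right does not hold.

[⇐] Conversely, if t ≡ 2 (mod 9) and t ≡ 2 (mod 10), then by the Chinese remainder theorem t ≡ 2 (mod 90). Since 2 ≡ 2 (mod 45) and 45 ∣ 90, we get t ≡ 2 (mod 45).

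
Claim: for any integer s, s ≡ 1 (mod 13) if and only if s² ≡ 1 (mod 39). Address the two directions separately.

Neither direction holds.

(⇒) This fails: take s = 27. Then 27 ≡ 1 (mod 13), but 27² = 729 ≡ 27 (mod 39), not 1.

(⇐) This fails: take s = 25. Then 25² = 625 ≡ 1 (mod 39), yet 25 ≡ 12 (mod 13), not 1.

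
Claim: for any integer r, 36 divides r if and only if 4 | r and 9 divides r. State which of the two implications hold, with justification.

(→) If 36 ∣ r, write r = 36q. Since 36 = 9·4, r = 4·(9q), so 4 ∣ r; and since 36 = 4·9, r = 9·(4q), so 9 ∣ r.

(←) Suppose 4 ∣ r and 9 ∣ r. Any common multiple of 4 and 9 is a multiple of their lcm; here gcd(4, 9) = 1, so lcm(4, 9) = 4·9 = 36, so 36 ∣ r.

Both directions hold; the statement is true.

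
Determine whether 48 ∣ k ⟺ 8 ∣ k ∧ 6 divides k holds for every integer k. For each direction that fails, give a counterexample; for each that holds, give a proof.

(→) If 48 ∣ k, write k = 48q. Since 48 = 6·8, k = 8·(6q), so 8 ∣ k; and since 48 = 8·6, k = 6·(8q), so 6 ∣ k.

(←) This fails: take k = 24. Both 8 ∣ 24 and 6 ∣ 24, yet 24 is not a multiple of 48 (since 24 = 0·48 + 24), so 48 ∤ 24.

The forward direction holds; the converse fails.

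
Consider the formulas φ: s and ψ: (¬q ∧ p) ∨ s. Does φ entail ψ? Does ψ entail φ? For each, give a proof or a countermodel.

(⇒) holds; (⇐) fails.

(←) This fails. Under q = F, s = F, p = T, the left side is false but the right side is true.

(→) Assume the antecedent. If q is true, the antecedent forces (q = T, s = T, p = F) or (q = T, s = T, p = T), and (¬q ∧ p) ∨ s holds there. If q is false, the antecedent forces (q = F, s = T, p = F) or (q = F, s = T, p = T), and (¬q ∧ p) ∨ s holds there. Either way (¬q ∧ p) ∨ s holds.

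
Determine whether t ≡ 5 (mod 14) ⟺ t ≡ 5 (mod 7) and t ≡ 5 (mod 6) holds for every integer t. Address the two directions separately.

The forward direction fails; the converse holds.

[⇒] This fails: t = 33 gives 33 ≡ 5 (mod 14) but 33 ≡ 3 (mod 6), so the conjunction on the right does not hold.

[⇐] Conversely, if t ≡ 5 (mod 7) and t ≡ 5 (mod 6), then by the Chinese remainder theorem t ≡ 5 (mod 42). Since 5 ≡ 5 (mod 14) and 14 ∣ 42, we get t ≡ 5 (mod 14).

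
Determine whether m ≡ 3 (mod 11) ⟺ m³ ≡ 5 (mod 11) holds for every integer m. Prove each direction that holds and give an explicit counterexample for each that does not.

Both directions hold; the statement is true.

[⇒] Suppose m ≡ 3 (mod 11). Write m = 11j + 3. Then (11j + 3)³ = 1331j³ + 1089j² + 297j + 27 = 11(121j³ + 99j² + 27j + 2) + 5, so m³ ≡ 5 (mod 11).

[⇐] Conversely, suppose m³ ≡ 5 (mod 11). The only residue r in {0, …, 10} with r³ ≡ 5 (mod 11) is r = 3, so m ≡ 3 (mod 11).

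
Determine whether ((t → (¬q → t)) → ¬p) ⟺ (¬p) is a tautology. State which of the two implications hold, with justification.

Both implications hold.

Forward direction. Assume the antecedent. If q is true, the antecedent forces (q = T, p = F, t = F) or (q = T, p = F, t = T), and ¬p holds there. If q is false, the antecedent forces (q = F, p = F, t = F) or (q = F, p = F, t = T), and ¬p holds there. Either way ¬p holds.

Converse. Assume the antecedent. If q is true, the antecedent forces (q = T, p = F, t = F) or (q = T, p = F, t = T), and (t → (¬q → t)) → ¬p holds there. If q is false, the antecedent forces (q = F, p = F, t = F) or (q = F, p = F, t = T), and (t → (¬q → t)) → ¬p holds there. Either way (t → (¬q → t)) → ¬p holds.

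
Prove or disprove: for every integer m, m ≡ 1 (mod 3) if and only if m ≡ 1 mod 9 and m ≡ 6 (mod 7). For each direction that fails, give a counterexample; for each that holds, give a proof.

Not equivalent: only (⇐) holds.

(→) This fails: m = 1 gives 1 ≡ 1 (mod 3) but 1 ≡ 1 (mod 7), so the conjunction on the right does not hold.

(←) Conversely, if m ≡ 1 (mod 9) and m ≡ 6 (mod 7), then by the Chinese remainder theorem m ≡ 55 (mod 63). Since 55 ≡ 1 (mod 3) and 3 ∣ 63, we get m ≡ 1 (mod 3).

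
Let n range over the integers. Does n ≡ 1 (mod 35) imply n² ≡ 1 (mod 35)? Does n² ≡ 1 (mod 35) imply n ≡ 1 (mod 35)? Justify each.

The forward direction holds; the converse fails.

(⇒) Suppose n ≡ 1 (mod 35). Write n = 35j + 1. Then (35j + 1)² = 1225j² + 70j + 1 = 35(35j² + 2j) + 1, so n² ≡ 1 (mod 35).

(⇐) This fails: take n = 6. Then 6² = 36 ≡ 1 (mod 35), yet 6 ≡ 6 (mod 35), not 1.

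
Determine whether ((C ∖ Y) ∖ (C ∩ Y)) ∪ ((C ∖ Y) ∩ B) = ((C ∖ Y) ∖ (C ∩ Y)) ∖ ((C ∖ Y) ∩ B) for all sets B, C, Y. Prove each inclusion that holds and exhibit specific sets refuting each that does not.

Only the reverse inclusion holds.

(⟹) This inclusion fails. Take B = {1}, C = {1}, Y = ∅; then 1 ∈ ((C ∖ Y) ∖ (C ∩ Y)) ∪ ((C ∖ Y) ∩ B) but 1 ∉ ((C ∖ Y) ∖ (C ∩ Y)) ∖ ((C ∖ Y) ∩ B).

(⟸) Let x ∈ ((C ∖ Y) ∖ (C ∩ Y)) ∖ ((C ∖ Y) ∩ B). Then x ∈ C and x ∉ B, Y, from which x ∈ ((C ∖ Y) ∖ (C ∩ Y)) ∪ ((C ∖ Y) ∩ B).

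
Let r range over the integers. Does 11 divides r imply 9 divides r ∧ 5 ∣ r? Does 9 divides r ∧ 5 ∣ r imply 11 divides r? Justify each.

(⇒) This fails: take r = 11. Certainly 11 ∣ 11, but 9 ∤ 11.

(⇐) This fails: take r = 45. Both 9 ∣ 45 and 5 ∣ 45, yet 45 is not a multiple of 11 (since 45 = 4·11 + 1), so 11 ∤ 45.

Neither implication holds.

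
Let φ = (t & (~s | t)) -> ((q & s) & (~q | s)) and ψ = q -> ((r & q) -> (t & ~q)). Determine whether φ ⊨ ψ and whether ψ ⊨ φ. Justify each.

(⇒) fails and (⇐) fails.

(⇒) This fails. Under q = T, s = F, t = F, r = T, the left side is true but the right side is false.

(⇐) This fails. Under q = F, s = F, t = T, r = F, the left side is false but the right side is true.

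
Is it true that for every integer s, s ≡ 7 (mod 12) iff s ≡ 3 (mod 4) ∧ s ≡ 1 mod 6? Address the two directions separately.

Equivalent; both directions hold.

Forward direction. Suppose s ≡ 7 (mod 12); write s = 12j + 7. Since 4 ∣ 12, reducing mod 4 gives s ≡ 7 ≡ 3 (mod 4); since 6 ∣ 12, reducing mod 6 gives s ≡ 7 ≡ 1 (mod 6).

Converse. If s ≡ 3 (mod 4) and s ≡ 1 (mod 6), then by the Chinese remainder theorem s ≡ 7 (mod 12). This is exactly s ≡ 7 (mod 12).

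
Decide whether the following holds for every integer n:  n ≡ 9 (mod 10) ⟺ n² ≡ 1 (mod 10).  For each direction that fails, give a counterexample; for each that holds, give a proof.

Converse. This fails: take n = 1. Then 1² = 1 ≡ 1 (mod 10), yet 1 ≡ 1 (mod 10), not 9.

Forward direction. Suppose n ≡ 9 (mod 10). Write n = 10j + 9. Then (10j + 9)² = 100j² + 180j + 81 = 10(10j² + 18j + 8) + 1, so n² ≡ 1 (mod 10).

(⇒) holds; (⇐) fails.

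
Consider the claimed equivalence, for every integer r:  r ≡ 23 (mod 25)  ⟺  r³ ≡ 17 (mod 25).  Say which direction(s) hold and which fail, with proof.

Both directions hold.

(⟹) Suppose r ≡ 23 (mod 25). Write r = 25j + 23. Then (25j + 23)³ = 15625j³ + 43125j² + 39675j + 12167 = 25(625j³ + 1725j² + 1587j + 486) + 17, so r³ ≡ 17 (mod 25).

(⟸) Conversely, suppose r³ ≡ 17 (mod 25). The only residue r in {0, …, 24} with r³ ≡ 17 (mod 25) is r = 23, so r ≡ 23 (mod 25).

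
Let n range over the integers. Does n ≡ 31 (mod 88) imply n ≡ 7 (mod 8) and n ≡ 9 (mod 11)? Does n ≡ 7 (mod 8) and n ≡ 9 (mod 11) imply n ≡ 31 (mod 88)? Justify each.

(⇒) Suppose n ≡ 31 (mod 88); write n = 88j + 31. Since 8 ∣ 88, reducing mod 8 gives n ≡ 31 ≡ 7 (mod 8); since 11 ∣ 88, reducing mod 11 gives n ≡ 31 ≡ 9 (mod 11).

(⇐) Conversely, if n ≡ 7 (mod 8) and n ≡ 9 (mod 11), then by the Chinese remainder theorem n ≡ 31 (mod 88). This is exactly n ≡ 31 (mod 88).

Both implications hold.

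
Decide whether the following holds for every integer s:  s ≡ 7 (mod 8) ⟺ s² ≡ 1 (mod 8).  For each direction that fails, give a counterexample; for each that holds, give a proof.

Not equivalent: only (⇒) holds.

Converse. This fails: take s = 1. Then 1² = 1 ≡ 1 (mod 8), yet 1 ≡ 1 (mod 8), not 7.

Forward direction. Suppose s ≡ 7 (mod 8). Write s = 8j + 7. Then (8j + 7)² = 64j² + 112j + 49 = 8(8j² + 14j + 6) + 1, so s² ≡ 1 (mod 8).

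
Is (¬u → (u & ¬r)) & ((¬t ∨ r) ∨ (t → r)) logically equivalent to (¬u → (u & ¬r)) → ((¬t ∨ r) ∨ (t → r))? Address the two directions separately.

(⟸) This fails. Under t = F, r = F, u = F, the left side is false but the right side is true.

(⟹) Assume the antecedent. If t is true, the antecedent forces (t = T, r = T, u = T), and the consequent holds there. If t is false, the consequent reduces to true regardless of the other variables. Either way the consequent holds.

Only the forward implication holds.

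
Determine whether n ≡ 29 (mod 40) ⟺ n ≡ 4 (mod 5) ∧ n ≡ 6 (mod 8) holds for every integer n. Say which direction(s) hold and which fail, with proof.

Both directions fail.

(→) This fails: n = 29 gives 29 ≡ 29 (mod 40) but 29 ≡ 5 (mod 8), so the conjunction on the right does not hold.

(←) This fails: n = 14 satisfies both congruences on the right (14 ≡ 4 mod 5 and 14 ≡ 6 mod 8) yet 14 ≡ 14 (mod 40), not 29.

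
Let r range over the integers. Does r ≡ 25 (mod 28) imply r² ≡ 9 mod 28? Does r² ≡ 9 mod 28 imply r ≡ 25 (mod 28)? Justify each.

Not equivalent: only (⇒) holds.

(→) Suppose r ≡ 25 (mod 28). Write r = 28j + 25. Then (28j + 25)² = 784j² + 1400j + 625 = 28(28j² + 50j + 22) + 9, so r² ≡ 9 (mod 28).

(←) This fails: take r = 3. Then 3² = 9 ≡ 9 (mod 28), yet 3 ≡ 3 (mod 28), not 25.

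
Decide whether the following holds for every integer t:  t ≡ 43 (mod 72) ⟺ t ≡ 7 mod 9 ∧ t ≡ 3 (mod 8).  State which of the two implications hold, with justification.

Both implications hold.

Forward direction. Suppose t ≡ 43 (mod 72); write t = 72j + 43. Since 9 ∣ 72, reducing mod 9 gives t ≡ 43 ≡ 7 (mod 9); since 8 ∣ 72, reducing mod 8 gives t ≡ 43 ≡ 3 (mod 8).

Converse. If t ≡ 7 (mod 9) and t ≡ 3 (mod 8), then by the Chinese remainder theorem t ≡ 43 (mod 72). This is exactly t ≡ 43 (mod 72).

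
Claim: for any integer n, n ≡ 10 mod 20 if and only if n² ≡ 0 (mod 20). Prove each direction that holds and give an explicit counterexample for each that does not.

(⟸) This fails: take n = 0. Then 0² = 0 ≡ 0 (mod 20), yet 0 ≡ 0 (mod 20), not 10.

(⟹) Suppose n ≡ 10 mod 20. Write n = 20j + 10. Then (20j + 10)² = 400j² + 400j + 100 = 20(20j² + 20j + 5) + 0, so n² ≡ 0 (mod 20).

Not equivalent: only (⇒) holds.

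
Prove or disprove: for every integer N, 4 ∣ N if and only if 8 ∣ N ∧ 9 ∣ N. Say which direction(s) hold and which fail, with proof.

Not equivalent: only (⇐) holds.

(⇐) Suppose 8 ∣ N and 9 ∣ N. Any common multiple of 8 and 9 is a multiple of their lcm; here gcd(8, 9) = 1, so lcm(8, 9) = 8·9 = 72, so 72 ∣ N. Since 4 ∣ 72, it follows that 4 ∣ N.

(⇒) This fails: take N = 4. Certainly 4 ∣ 4, but 8 ∤ 4.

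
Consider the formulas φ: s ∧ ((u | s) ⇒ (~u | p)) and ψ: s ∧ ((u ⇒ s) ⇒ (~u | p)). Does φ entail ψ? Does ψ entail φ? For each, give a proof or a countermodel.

Both directions hold; the statement is true.

(→) Assume the antecedent. If u is true, the antecedent forces (s = T, u = T, p = T), and s ∧ ((u ⇒ s) ⇒ (~u | p)) holds there. If u is false, the antecedent forces (s = T, u = F, p = F) or (s = T, u = F, p = T), and s ∧ ((u ⇒ s) ⇒ (~u | p)) holds there. Either way s ∧ ((u ⇒ s) ⇒ (~u | p)) holds.

(←) Assume the antecedent. If u is true, the antecedent forces (s = T, u = T, p = T), and s ∧ ((u | s) ⇒ (~u | p)) holds there. If u is false, the antecedent forces (s = T, u = F, p = F) or (s = T, u = F, p = T), and s ∧ ((u | s) ⇒ (~u | p)) holds there. Either way s ∧ ((u | s) ⇒ (~u | p)) holds.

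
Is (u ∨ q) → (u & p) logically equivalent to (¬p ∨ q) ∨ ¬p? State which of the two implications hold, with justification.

Both directions fail.

[⇒] This fails. Under u = F, p = T, q = F, the left side is true but the right side is false.

[⇐] This fails. Under u = T, p = F, q = F, the left side is false but the right side is true.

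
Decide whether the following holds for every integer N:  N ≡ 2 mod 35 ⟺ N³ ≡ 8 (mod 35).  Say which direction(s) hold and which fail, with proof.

The forward direction holds; the converse fails.

(⟹) Suppose N ≡ 2 mod 35. Write N = 35j + 2. Then (35j + 2)³ = 42875j³ + 7350j² + 420j + 8 = 35(1225j³ + 210j² + 12j) + 8, so N³ ≡ 8 (mod 35).

(⟸) This fails: take N = 22. Then 22³ = 10648 ≡ 8 (mod 35), yet 22 ≡ 22 (mod 35), not 2.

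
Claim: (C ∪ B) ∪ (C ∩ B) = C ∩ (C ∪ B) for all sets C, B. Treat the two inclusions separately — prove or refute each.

Forward inclusion. This inclusion fails. Take C = ∅, B = {1}; then 1 ∈ (C ∪ B) ∪ (C ∩ B) but 1 ∉ C ∩ (C ∪ B).

Reverse inclusion. Let x ∈ C ∩ (C ∪ B). Then either x ∈ C and x ∉ B; or x ∈ C ∩ B. In each case x ∈ (C ∪ B) ∪ (C ∩ B), so C ∩ (C ∪ B) ⊆ (C ∪ B) ∪ (C ∩ B).

(⊆) fails; (⊇) holds.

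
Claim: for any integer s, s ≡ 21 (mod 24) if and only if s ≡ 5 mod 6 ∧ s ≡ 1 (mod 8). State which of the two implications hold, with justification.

Neither direction holds.

(⇒) This fails: s = 21 gives 21 ≡ 21 (mod 24) but 21 ≡ 3 (mod 6), so the conjunction on the right does not hold.

(⇐) This fails: s = 17 satisfies both congruences on the right (17 ≡ 5 mod 6 and 17 ≡ 1 mod 8) yet 17 ≡ 17 (mod 24), not 21.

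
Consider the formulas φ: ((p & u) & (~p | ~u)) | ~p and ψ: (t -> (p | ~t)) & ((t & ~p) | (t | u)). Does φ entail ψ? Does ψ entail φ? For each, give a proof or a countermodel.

Both directions fail.

[⇒] This fails. Under p = F, t = F, u = F, the left side is true but the right side is false.

[⇐] This fails. Under p = T, t = T, u = F, the left side is false but the right side is true.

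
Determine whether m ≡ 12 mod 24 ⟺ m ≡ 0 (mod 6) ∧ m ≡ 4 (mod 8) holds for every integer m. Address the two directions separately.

Both directions hold.

(←) If m ≡ 0 (mod 6) and m ≡ 4 (mod 8), then by the Chinese remainder theorem m ≡ 12 (mod 24). This is exactly m ≡ 12 (mod 24).

(→) Suppose m ≡ 12 (mod 24); write m = 24j + 12. Since 6 ∣ 24, reducing mod 6 gives m ≡ 12 ≡ 0 (mod 6); since 8 ∣ 24, reducing mod 8 gives m ≡ 12 ≡ 4 (mod 8).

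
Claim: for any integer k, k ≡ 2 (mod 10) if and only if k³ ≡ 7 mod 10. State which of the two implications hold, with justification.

(⇒) This fails: take k = 2. Then 2 ≡ 2 (mod 10), but 2³ = 8 ≡ 8 (mod 10), not 7.

(⇐) This fails: take k = 3. Then 3³ = 27 ≡ 7 (mod 10), yet 3 ≡ 3 (mod 10), not 2.

Both directions fail.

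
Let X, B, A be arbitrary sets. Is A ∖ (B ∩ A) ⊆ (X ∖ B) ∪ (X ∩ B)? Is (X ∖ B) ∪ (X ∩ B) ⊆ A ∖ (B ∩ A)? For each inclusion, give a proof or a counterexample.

(⟹) This inclusion fails. Take X = ∅, B = ∅, A = {1}; then 1 ∈ A ∖ (B ∩ A) but 1 ∉ (X ∖ B) ∪ (X ∩ B).

(⟸) This inclusion fails. Take X = {1}, B = ∅, A = ∅; then 1 ∈ (X ∖ B) ∪ (X ∩ B) but 1 ∉ A ∖ (B ∩ A).

Both inclusions fail.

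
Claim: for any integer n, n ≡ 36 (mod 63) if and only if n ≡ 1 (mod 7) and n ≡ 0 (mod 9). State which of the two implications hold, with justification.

[⇐] If n ≡ 1 (mod 7) and n ≡ 0 (mod 9), then by the Chinese remainder theorem n ≡ 36 (mod 63). This is exactly n ≡ 36 (mod 63).

[⇒] Suppose n ≡ 36 (mod 63); write n = 63j + 36. Since 7 ∣ 63, reducing mod 7 gives n ≡ 36 ≡ 1 (mod 7); since 9 ∣ 63, reducing mod 9 gives n ≡ 36 ≡ 0 (mod 9).

Both directions hold.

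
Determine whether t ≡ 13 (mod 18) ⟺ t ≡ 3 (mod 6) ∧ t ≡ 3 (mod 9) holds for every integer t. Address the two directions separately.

Forward direction. This fails: t = 13 gives 13 ≡ 13 (mod 18) but 13 ≡ 1 (mod 6), so the conjunction on the right does not hold.

Converse. This fails: t = 3 satisfies both congruences on the right (3 ≡ 3 mod 6 and 3 ≡ 3 mod 9) yet 3 ≡ 3 (mod 18), not 13.

Neither implication holds.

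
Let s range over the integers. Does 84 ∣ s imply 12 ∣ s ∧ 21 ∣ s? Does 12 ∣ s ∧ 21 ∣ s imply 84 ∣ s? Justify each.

(⇒) If 84 ∣ s, write s = 84q. Since 84 = 7·12, s = 12·(7q), so 12 ∣ s; and since 84 = 4·21, s = 21·(4q), so 21 ∣ s.

(⇐) Suppose 12 ∣ s and 21 ∣ s. Any common multiple of 12 and 21 is a multiple of their lcm; here lcm(12, 21) = 12·21/gcd(12, 21) = 252/3 = 84, so 84 ∣ s.

The biconditional holds.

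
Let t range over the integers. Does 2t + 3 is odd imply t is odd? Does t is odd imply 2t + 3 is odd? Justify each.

Forward direction. This fails: take t = 2. Then 2t + 3 = 7, which is odd, yet t = 2 is even, not odd.

Converse. Suppose t is odd. Since 2 is even, 2t is even for every t, so 2t + 3 has the same parity as 3, which is odd. Hence 2t + 3 is odd.

Not equivalent: only (⇐) holds.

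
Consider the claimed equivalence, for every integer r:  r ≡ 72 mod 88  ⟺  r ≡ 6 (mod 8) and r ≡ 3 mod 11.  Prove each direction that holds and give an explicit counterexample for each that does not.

(→) This fails: r = 72 gives 72 ≡ 72 (mod 88) but 72 ≡ 0 (mod 8), so the conjunction on the right does not hold.

(←) This fails: r = 14 satisfies both congruences on the right (14 ≡ 6 mod 8 and 14 ≡ 3 mod 11) yet 14 ≡ 14 (mod 88), not 72.

Both directions fail.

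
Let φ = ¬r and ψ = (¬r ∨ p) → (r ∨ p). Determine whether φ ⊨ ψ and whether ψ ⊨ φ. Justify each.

(⇒) fails and (⇐) fails.

Forward direction. This fails. Under r = F, p = F, the left side is true but the right side is false.

Converse. This fails. Under r = T, p = F, the left side is false but the right side is true.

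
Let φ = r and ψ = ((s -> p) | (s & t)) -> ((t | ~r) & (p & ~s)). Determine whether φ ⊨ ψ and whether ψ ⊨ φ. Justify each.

[⇒] This fails. Under s = F, t = F, p = F, r = T, the left side is true but the right side is false.

[⇐] This fails. Under s = T, t = F, p = F, r = F, the left side is false but the right side is true.

Neither direction holds.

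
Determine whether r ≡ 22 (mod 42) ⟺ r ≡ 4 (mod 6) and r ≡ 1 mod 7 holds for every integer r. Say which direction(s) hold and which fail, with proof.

[⇒] Suppose r ≡ 22 (mod 42); write r = 42j + 22. Since 6 ∣ 42, reducing mod 6 gives r ≡ 22 ≡ 4 (mod 6); since 7 ∣ 42, reducing mod 7 gives r ≡ 22 ≡ 1 (mod 7).

[⇐] Conversely, if r ≡ 4 (mod 6) and r ≡ 1 (mod 7), then by the Chinese remainder theorem r ≡ 22 (mod 42). This is exactly r ≡ 22 (mod 42).

Both implications hold.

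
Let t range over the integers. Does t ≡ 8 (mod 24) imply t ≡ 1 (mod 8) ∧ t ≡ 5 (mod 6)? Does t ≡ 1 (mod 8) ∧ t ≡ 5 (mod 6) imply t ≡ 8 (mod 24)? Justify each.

(⇒) This fails: t = 8 gives 8 ≡ 8 (mod 24) but 8 ≡ 0 (mod 8), so the conjunction on the right does not hold.

(⇐) This fails: t = 17 satisfies both congruences on the right (17 ≡ 1 mod 8 and 17 ≡ 5 mod 6) yet 17 ≡ 17 (mod 24), not 8.

Both directions fail.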